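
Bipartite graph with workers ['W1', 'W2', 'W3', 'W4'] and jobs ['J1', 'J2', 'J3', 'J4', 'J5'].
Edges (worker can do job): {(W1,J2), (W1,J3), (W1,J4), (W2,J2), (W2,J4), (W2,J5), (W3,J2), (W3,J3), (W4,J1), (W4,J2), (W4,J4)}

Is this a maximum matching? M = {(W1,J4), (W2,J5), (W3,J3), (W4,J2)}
Yes, size 4 is maximum

Proposed matching has size 4.
Maximum matching size for this graph: 4.

This is a maximum matching.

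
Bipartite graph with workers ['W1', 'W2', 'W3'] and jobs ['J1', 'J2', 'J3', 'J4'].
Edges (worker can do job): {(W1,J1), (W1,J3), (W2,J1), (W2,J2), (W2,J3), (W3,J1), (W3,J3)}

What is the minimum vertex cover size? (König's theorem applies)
Minimum vertex cover size = 3

By König's theorem: in bipartite graphs,
min vertex cover = max matching = 3

Maximum matching has size 3, so minimum vertex cover also has size 3.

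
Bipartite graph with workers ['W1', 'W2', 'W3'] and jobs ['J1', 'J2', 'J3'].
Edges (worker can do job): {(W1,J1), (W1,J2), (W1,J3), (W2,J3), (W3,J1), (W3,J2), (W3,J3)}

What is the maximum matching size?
Maximum matching size = 3

Maximum matching: {(W1,J2), (W2,J3), (W3,J1)}
Size: 3

This assigns 3 workers to 3 distinct jobs.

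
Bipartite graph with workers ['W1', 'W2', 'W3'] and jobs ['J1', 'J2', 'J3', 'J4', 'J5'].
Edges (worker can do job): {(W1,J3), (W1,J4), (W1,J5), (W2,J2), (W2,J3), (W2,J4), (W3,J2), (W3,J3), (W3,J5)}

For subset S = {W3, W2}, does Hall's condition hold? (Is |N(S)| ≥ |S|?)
Yes: |N(S)| = 4, |S| = 2

Subset S = {W3, W2}
Neighbors N(S) = {J2, J3, J4, J5}

|N(S)| = 4, |S| = 2
Hall's condition: |N(S)| ≥ |S| is satisfied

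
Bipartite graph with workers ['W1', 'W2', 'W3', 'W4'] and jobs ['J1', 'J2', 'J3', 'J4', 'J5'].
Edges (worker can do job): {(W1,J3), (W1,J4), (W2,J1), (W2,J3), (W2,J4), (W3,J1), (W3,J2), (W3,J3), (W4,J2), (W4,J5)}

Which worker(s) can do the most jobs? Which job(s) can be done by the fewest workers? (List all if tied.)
Most versatile: W2, W3 (3 jobs); Least covered: J5 (1 workers)

Worker degrees (jobs they can do): W1:2, W2:3, W3:3, W4:2
Job degrees (workers who can do it): J1:2, J2:2, J3:3, J4:2, J5:1

Maximum worker degree is 3, achieved by: W2, W3
Minimum job degree is 1, achieved by: J5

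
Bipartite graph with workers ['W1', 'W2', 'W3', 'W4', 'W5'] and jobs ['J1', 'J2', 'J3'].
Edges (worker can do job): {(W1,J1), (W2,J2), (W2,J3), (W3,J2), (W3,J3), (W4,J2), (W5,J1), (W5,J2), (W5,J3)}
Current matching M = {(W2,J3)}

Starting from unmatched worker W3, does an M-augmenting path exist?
Yes: W3 → J2

An M-augmenting path alternates non-matching / matching edges, starting and ending at unmatched vertices.
Path: W3 → J2
(J2 is unmatched in M, so the path is augmenting.)
Flipping edges along this path would increase |M| from 1 to 2.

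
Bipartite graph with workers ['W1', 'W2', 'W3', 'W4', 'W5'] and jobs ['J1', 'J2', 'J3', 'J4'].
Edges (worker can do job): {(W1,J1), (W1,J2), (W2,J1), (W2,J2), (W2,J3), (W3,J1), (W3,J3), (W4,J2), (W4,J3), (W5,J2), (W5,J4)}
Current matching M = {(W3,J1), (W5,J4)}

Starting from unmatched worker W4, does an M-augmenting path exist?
Yes: W4 → J2

An M-augmenting path alternates non-matching / matching edges, starting and ending at unmatched vertices.
Path: W4 → J2
(J2 is unmatched in M, so the path is augmenting.)
Flipping edges along this path would increase |M| from 2 to 3.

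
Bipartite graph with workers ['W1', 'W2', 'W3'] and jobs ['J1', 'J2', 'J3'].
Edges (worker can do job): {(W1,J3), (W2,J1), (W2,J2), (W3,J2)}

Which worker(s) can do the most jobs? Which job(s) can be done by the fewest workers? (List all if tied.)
Most versatile: W2 (2 jobs); Least covered: J1, J3 (1 workers)

Worker degrees (jobs they can do): W1:1, W2:2, W3:1
Job degrees (workers who can do it): J1:1, J2:2, J3:1

Maximum worker degree is 2, achieved by: W2
Minimum job degree is 1, achieved by: J1, J3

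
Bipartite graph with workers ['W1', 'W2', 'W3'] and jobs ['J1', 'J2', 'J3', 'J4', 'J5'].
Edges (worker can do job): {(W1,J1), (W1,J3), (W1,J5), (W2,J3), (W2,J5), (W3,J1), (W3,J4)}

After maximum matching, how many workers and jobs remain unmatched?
Unmatched: 0 workers, 2 jobs

Maximum matching size: 3
Workers: 3 total, 3 matched, 0 unmatched
Jobs: 5 total, 3 matched, 2 unmatched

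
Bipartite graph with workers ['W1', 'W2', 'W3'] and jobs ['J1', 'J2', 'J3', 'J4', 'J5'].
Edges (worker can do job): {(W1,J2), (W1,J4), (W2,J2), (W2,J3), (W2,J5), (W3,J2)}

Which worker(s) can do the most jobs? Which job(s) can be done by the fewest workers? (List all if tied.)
Most versatile: W2 (3 jobs); Least covered: J1 (0 workers)

Worker degrees (jobs they can do): W1:2, W2:3, W3:1
Job degrees (workers who can do it): J1:0, J2:3, J3:1, J4:1, J5:1

Maximum worker degree is 3, achieved by: W2
Minimum job degree is 0, achieved by: J1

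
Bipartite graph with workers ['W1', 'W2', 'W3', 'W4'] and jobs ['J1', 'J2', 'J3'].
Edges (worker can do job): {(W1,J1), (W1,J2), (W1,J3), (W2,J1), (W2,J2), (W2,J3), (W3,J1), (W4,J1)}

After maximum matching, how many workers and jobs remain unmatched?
Unmatched: 1 workers, 0 jobs

Maximum matching size: 3
Workers: 4 total, 3 matched, 1 unmatched
Jobs: 3 total, 3 matched, 0 unmatched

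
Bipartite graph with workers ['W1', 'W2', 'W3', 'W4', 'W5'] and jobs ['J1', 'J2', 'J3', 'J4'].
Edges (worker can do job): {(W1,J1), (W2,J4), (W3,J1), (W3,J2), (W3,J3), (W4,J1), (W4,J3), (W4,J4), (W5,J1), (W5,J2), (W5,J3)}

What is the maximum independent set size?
Maximum independent set = 5

By König's theorem:
- Min vertex cover = Max matching = 4
- Max independent set = Total vertices - Min vertex cover
- Max independent set = 9 - 4 = 5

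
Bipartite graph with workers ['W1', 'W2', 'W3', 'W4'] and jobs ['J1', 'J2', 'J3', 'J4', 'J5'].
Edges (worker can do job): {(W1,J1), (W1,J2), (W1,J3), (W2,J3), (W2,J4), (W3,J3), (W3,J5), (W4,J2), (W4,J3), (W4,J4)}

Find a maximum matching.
Matching: {(W1,J2), (W2,J3), (W3,J5), (W4,J4)}

Maximum matching (size 4):
  W1 → J2
  W2 → J3
  W3 → J5
  W4 → J4

Each worker is assigned to at most one job, and each job to at most one worker.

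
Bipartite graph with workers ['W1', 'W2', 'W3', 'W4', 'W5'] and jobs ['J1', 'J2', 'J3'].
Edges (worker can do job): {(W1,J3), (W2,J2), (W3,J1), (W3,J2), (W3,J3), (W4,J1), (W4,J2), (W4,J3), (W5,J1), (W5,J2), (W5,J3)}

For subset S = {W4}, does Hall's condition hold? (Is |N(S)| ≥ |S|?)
Yes: |N(S)| = 3, |S| = 1

Subset S = {W4}
Neighbors N(S) = {J1, J2, J3}

|N(S)| = 3, |S| = 1
Hall's condition: |N(S)| ≥ |S| is satisfied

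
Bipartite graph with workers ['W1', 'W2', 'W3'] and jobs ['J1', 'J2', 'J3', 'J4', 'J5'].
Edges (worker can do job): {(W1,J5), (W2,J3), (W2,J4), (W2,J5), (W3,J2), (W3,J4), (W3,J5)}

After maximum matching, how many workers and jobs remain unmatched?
Unmatched: 0 workers, 2 jobs

Maximum matching size: 3
Workers: 3 total, 3 matched, 0 unmatched
Jobs: 5 total, 3 matched, 2 unmatched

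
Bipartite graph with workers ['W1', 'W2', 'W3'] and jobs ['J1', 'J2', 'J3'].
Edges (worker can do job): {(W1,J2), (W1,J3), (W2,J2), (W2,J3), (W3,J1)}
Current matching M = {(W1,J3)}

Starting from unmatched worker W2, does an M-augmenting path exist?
Yes: W2 → J3 → W1 → J2

An M-augmenting path alternates non-matching / matching edges, starting and ending at unmatched vertices.
Path: W2 → J3 → W1 → J2
(J2 is unmatched in M, so the path is augmenting.)
Flipping edges along this path would increase |M| from 1 to 2.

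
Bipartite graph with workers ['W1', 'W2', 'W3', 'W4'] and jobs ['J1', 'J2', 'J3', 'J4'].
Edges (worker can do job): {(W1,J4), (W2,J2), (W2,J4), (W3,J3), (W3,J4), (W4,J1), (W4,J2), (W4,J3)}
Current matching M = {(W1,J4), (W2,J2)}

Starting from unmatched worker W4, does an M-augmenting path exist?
Yes: W4 → J3

An M-augmenting path alternates non-matching / matching edges, starting and ending at unmatched vertices.
Path: W4 → J3
(J3 is unmatched in M, so the path is augmenting.)
Flipping edges along this path would increase |M| from 2 to 3.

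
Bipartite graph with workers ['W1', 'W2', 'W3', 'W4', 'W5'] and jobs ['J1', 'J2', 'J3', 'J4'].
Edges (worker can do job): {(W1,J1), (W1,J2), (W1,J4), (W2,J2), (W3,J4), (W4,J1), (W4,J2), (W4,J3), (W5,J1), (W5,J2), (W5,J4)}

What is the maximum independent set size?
Maximum independent set = 5

By König's theorem:
- Min vertex cover = Max matching = 4
- Max independent set = Total vertices - Min vertex cover
- Max independent set = 9 - 4 = 5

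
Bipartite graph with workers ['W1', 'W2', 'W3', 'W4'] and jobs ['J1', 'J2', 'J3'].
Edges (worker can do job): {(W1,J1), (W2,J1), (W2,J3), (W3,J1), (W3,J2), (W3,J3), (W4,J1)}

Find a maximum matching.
Matching: {(W2,J3), (W3,J2), (W4,J1)}

Maximum matching (size 3):
  W2 → J3
  W3 → J2
  W4 → J1

Each worker is assigned to at most one job, and each job to at most one worker.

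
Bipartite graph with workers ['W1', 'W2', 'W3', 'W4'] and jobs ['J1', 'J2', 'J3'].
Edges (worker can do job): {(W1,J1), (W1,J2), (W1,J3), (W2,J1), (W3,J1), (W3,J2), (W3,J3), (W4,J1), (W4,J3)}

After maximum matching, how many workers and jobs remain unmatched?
Unmatched: 1 workers, 0 jobs

Maximum matching size: 3
Workers: 4 total, 3 matched, 1 unmatched
Jobs: 3 total, 3 matched, 0 unmatched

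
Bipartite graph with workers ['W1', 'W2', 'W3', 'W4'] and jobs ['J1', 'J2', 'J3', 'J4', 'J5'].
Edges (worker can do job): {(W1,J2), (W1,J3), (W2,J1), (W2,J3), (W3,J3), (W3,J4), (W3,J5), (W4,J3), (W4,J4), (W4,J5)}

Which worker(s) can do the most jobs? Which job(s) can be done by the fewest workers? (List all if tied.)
Most versatile: W3, W4 (3 jobs); Least covered: J1, J2 (1 workers)

Worker degrees (jobs they can do): W1:2, W2:2, W3:3, W4:3
Job degrees (workers who can do it): J1:1, J2:1, J3:4, J4:2, J5:2

Maximum worker degree is 3, achieved by: W3, W4
Minimum job degree is 1, achieved by: J1, J2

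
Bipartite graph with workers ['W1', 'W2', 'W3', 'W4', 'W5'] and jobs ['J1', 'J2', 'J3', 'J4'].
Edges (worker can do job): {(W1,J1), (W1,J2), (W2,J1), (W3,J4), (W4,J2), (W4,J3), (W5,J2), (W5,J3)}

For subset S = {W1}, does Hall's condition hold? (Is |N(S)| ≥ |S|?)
Yes: |N(S)| = 2, |S| = 1

Subset S = {W1}
Neighbors N(S) = {J1, J2}

|N(S)| = 2, |S| = 1
Hall's condition: |N(S)| ≥ |S| is satisfied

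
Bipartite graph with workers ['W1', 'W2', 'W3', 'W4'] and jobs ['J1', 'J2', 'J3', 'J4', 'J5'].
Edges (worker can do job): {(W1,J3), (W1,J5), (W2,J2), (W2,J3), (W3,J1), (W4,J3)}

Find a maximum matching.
Matching: {(W1,J5), (W2,J2), (W3,J1), (W4,J3)}

Maximum matching (size 4):
  W1 → J5
  W2 → J2
  W3 → J1
  W4 → J3

Each worker is assigned to at most one job, and each job to at most one worker.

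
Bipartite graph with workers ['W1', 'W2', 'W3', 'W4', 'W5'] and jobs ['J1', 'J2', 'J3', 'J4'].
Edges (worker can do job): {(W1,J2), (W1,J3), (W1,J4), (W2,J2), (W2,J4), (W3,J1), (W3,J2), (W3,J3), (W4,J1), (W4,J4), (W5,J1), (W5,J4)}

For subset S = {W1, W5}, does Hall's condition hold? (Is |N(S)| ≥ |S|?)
Yes: |N(S)| = 4, |S| = 2

Subset S = {W1, W5}
Neighbors N(S) = {J1, J2, J3, J4}

|N(S)| = 4, |S| = 2
Hall's condition: |N(S)| ≥ |S| is satisfied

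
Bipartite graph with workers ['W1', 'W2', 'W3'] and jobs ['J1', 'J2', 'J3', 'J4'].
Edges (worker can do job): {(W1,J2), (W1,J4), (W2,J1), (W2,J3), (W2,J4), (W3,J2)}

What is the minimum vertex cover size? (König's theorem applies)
Minimum vertex cover size = 3

By König's theorem: in bipartite graphs,
min vertex cover = max matching = 3

Maximum matching has size 3, so minimum vertex cover also has size 3.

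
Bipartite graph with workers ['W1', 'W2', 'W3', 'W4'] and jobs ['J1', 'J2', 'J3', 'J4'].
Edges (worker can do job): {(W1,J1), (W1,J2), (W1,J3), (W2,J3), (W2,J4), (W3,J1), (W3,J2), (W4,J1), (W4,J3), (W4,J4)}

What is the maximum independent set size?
Maximum independent set = 4

By König's theorem:
- Min vertex cover = Max matching = 4
- Max independent set = Total vertices - Min vertex cover
- Max independent set = 8 - 4 = 4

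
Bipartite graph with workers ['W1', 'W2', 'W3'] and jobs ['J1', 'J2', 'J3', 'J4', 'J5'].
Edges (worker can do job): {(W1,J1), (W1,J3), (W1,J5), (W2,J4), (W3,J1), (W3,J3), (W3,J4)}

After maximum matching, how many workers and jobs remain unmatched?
Unmatched: 0 workers, 2 jobs

Maximum matching size: 3
Workers: 3 total, 3 matched, 0 unmatched
Jobs: 5 total, 3 matched, 2 unmatched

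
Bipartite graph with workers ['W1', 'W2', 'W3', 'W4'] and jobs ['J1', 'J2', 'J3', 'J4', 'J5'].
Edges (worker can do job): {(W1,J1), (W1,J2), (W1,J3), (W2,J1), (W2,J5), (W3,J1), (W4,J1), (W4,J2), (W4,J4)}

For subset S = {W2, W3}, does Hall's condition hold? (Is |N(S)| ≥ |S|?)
Yes: |N(S)| = 2, |S| = 2

Subset S = {W2, W3}
Neighbors N(S) = {J1, J5}

|N(S)| = 2, |S| = 2
Hall's condition: |N(S)| ≥ |S| is satisfied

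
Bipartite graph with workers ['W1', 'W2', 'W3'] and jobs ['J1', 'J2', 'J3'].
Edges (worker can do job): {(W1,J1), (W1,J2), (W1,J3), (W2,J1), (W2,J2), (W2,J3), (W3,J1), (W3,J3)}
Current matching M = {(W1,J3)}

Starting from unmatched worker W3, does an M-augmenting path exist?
Yes: W3 → J1

An M-augmenting path alternates non-matching / matching edges, starting and ending at unmatched vertices.
Path: W3 → J1
(J1 is unmatched in M, so the path is augmenting.)
Flipping edges along this path would increase |M| from 1 to 2.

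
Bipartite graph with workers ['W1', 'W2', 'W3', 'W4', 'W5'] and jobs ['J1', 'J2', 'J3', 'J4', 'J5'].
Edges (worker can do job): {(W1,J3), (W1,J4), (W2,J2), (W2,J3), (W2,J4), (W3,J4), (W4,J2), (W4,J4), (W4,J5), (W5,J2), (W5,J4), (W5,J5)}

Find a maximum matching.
Matching: {(W1,J3), (W3,J4), (W4,J2), (W5,J5)}

Maximum matching (size 4):
  W1 → J3
  W3 → J4
  W4 → J2
  W5 → J5

Each worker is assigned to at most one job, and each job to at most one worker.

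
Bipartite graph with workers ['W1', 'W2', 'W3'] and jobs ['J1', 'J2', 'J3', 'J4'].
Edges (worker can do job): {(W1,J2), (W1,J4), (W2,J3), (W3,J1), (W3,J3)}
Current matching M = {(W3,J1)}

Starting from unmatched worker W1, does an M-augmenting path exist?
Yes: W1 → J2

An M-augmenting path alternates non-matching / matching edges, starting and ending at unmatched vertices.
Path: W1 → J2
(J2 is unmatched in M, so the path is augmenting.)
Flipping edges along this path would increase |M| from 1 to 2.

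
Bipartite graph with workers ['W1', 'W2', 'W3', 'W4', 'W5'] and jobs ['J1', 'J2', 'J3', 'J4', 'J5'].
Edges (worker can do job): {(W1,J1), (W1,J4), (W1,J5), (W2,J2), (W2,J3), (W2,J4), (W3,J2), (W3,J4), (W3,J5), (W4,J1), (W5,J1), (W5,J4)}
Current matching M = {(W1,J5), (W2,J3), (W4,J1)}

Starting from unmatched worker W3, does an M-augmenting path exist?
Yes: W3 → J4

An M-augmenting path alternates non-matching / matching edges, starting and ending at unmatched vertices.
Path: W3 → J4
(J4 is unmatched in M, so the path is augmenting.)
Flipping edges along this path would increase |M| from 3 to 4.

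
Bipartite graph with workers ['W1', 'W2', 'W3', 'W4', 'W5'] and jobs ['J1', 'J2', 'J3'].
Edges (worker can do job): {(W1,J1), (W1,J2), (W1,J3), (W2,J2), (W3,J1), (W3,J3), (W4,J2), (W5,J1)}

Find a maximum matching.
Matching: {(W1,J3), (W3,J1), (W4,J2)}

Maximum matching (size 3):
  W1 → J3
  W3 → J1
  W4 → J2

Each worker is assigned to at most one job, and each job to at most one worker.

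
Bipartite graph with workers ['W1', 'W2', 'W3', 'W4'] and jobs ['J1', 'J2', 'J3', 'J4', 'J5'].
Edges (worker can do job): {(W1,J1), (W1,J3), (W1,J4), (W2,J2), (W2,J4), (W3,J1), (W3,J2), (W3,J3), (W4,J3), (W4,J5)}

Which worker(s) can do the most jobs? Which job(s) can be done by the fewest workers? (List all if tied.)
Most versatile: W1, W3 (3 jobs); Least covered: J5 (1 workers)

Worker degrees (jobs they can do): W1:3, W2:2, W3:3, W4:2
Job degrees (workers who can do it): J1:2, J2:2, J3:3, J4:2, J5:1

Maximum worker degree is 3, achieved by: W1, W3
Minimum job degree is 1, achieved by: J5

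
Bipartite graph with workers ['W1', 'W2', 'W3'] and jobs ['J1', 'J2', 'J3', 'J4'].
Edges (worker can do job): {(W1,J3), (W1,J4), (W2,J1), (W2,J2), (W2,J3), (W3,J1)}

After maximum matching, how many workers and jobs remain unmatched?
Unmatched: 0 workers, 1 jobs

Maximum matching size: 3
Workers: 3 total, 3 matched, 0 unmatched
Jobs: 4 total, 3 matched, 1 unmatched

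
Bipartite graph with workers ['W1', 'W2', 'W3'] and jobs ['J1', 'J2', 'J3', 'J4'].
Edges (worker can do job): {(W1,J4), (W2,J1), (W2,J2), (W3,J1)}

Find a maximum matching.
Matching: {(W1,J4), (W2,J2), (W3,J1)}

Maximum matching (size 3):
  W1 → J4
  W2 → J2
  W3 → J1

Each worker is assigned to at most one job, and each job to at most one worker.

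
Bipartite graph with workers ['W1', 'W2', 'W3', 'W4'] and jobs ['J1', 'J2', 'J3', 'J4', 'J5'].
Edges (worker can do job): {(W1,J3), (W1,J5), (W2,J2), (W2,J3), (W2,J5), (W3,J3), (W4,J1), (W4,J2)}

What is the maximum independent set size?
Maximum independent set = 5

By König's theorem:
- Min vertex cover = Max matching = 4
- Max independent set = Total vertices - Min vertex cover
- Max independent set = 9 - 4 = 5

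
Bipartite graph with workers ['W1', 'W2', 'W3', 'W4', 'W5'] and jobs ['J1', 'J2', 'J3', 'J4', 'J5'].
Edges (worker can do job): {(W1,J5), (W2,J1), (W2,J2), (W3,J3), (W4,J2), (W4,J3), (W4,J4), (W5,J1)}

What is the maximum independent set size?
Maximum independent set = 5

By König's theorem:
- Min vertex cover = Max matching = 5
- Max independent set = Total vertices - Min vertex cover
- Max independent set = 10 - 5 = 5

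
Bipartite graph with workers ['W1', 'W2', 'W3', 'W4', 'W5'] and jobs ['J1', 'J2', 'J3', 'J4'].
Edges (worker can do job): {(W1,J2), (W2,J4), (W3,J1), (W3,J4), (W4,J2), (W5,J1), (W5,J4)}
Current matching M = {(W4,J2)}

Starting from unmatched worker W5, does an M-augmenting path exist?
Yes: W5 → J1

An M-augmenting path alternates non-matching / matching edges, starting and ending at unmatched vertices.
Path: W5 → J1
(J1 is unmatched in M, so the path is augmenting.)
Flipping edges along this path would increase |M| from 1 to 2.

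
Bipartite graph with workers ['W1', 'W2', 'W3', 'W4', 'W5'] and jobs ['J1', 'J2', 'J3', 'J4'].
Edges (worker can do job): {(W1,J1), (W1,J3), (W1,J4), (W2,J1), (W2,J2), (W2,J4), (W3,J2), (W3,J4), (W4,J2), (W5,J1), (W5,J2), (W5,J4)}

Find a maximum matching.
Matching: {(W1,J3), (W2,J4), (W3,J2), (W5,J1)}

Maximum matching (size 4):
  W1 → J3
  W2 → J4
  W3 → J2
  W5 → J1

Each worker is assigned to at most one job, and each job to at most one worker.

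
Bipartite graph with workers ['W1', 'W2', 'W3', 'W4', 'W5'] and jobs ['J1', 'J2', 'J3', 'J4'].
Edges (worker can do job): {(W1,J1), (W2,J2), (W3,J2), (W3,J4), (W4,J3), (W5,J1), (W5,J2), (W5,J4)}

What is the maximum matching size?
Maximum matching size = 4

Maximum matching: {(W1,J1), (W3,J2), (W4,J3), (W5,J4)}
Size: 4

This assigns 4 workers to 4 distinct jobs.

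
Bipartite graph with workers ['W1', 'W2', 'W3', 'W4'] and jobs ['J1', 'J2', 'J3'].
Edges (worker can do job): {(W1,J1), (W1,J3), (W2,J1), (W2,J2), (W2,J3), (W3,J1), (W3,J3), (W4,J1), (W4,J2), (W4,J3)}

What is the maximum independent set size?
Maximum independent set = 4

By König's theorem:
- Min vertex cover = Max matching = 3
- Max independent set = Total vertices - Min vertex cover
- Max independent set = 7 - 3 = 4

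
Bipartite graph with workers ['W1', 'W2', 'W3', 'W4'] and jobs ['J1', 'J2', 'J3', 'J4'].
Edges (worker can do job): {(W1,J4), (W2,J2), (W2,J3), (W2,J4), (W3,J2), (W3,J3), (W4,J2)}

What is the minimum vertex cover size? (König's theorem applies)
Minimum vertex cover size = 3

By König's theorem: in bipartite graphs,
min vertex cover = max matching = 3

Maximum matching has size 3, so minimum vertex cover also has size 3.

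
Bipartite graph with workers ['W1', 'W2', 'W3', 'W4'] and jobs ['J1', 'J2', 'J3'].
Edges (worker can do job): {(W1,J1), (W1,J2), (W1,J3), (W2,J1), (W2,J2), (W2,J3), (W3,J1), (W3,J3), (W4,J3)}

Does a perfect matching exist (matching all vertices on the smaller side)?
Yes, perfect matching exists (size 3)

Perfect matching: {(W1,J2), (W3,J1), (W4,J3)}
All 3 vertices on the smaller side are matched.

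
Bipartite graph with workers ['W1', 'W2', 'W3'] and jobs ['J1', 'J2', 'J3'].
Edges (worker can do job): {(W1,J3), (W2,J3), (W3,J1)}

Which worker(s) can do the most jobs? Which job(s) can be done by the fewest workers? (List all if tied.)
Most versatile: W1, W2, W3 (1 jobs); Least covered: J2 (0 workers)

Worker degrees (jobs they can do): W1:1, W2:1, W3:1
Job degrees (workers who can do it): J1:1, J2:0, J3:2

Maximum worker degree is 1, achieved by: W1, W2, W3
Minimum job degree is 0, achieved by: J2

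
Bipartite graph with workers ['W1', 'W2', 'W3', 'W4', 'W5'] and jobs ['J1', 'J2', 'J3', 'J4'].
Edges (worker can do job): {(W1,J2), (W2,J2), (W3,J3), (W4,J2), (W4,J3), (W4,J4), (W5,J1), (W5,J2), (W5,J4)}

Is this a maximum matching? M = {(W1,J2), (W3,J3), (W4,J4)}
No, size 3 is not maximum

Proposed matching has size 3.
Maximum matching size for this graph: 4.

This is NOT maximum - can be improved to size 4.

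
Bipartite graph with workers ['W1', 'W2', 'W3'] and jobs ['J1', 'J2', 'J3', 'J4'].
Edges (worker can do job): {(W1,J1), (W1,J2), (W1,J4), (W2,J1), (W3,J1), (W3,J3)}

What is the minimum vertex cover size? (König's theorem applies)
Minimum vertex cover size = 3

By König's theorem: in bipartite graphs,
min vertex cover = max matching = 3

Maximum matching has size 3, so minimum vertex cover also has size 3.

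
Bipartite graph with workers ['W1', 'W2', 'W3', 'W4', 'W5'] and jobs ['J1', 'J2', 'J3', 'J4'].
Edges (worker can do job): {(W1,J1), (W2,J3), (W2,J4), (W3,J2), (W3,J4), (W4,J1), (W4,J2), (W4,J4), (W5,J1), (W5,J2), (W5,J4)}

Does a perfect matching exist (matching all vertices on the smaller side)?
Yes, perfect matching exists (size 4)

Perfect matching: {(W2,J3), (W3,J4), (W4,J2), (W5,J1)}
All 4 vertices on the smaller side are matched.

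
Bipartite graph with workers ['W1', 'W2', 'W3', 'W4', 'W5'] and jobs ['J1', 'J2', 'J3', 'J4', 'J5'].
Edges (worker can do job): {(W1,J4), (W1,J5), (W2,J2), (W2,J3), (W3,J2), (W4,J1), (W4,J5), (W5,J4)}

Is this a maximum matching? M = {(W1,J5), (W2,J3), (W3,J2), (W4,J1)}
No, size 4 is not maximum

Proposed matching has size 4.
Maximum matching size for this graph: 5.

This is NOT maximum - can be improved to size 5.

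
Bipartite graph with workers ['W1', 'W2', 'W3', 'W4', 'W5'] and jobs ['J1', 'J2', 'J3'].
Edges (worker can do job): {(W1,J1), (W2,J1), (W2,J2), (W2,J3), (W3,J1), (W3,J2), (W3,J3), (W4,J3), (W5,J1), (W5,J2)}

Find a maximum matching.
Matching: {(W2,J2), (W3,J3), (W5,J1)}

Maximum matching (size 3):
  W2 → J2
  W3 → J3
  W5 → J1

Each worker is assigned to at most one job, and each job to at most one worker.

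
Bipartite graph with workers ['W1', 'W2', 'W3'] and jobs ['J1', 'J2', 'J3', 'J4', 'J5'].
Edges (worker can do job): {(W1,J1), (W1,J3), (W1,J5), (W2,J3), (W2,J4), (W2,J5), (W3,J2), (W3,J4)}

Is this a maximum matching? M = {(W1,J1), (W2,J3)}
No, size 2 is not maximum

Proposed matching has size 2.
Maximum matching size for this graph: 3.

This is NOT maximum - can be improved to size 3.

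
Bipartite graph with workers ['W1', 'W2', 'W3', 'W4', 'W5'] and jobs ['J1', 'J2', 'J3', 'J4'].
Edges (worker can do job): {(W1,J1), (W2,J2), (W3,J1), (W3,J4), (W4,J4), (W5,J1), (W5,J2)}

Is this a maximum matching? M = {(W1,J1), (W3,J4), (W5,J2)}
Yes, size 3 is maximum

Proposed matching has size 3.
Maximum matching size for this graph: 3.

This is a maximum matching.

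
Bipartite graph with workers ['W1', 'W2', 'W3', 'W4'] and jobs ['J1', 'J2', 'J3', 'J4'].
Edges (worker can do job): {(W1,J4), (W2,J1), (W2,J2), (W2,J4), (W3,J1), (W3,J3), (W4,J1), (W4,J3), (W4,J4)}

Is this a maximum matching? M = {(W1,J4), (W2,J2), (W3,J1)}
No, size 3 is not maximum

Proposed matching has size 3.
Maximum matching size for this graph: 4.

This is NOT maximum - can be improved to size 4.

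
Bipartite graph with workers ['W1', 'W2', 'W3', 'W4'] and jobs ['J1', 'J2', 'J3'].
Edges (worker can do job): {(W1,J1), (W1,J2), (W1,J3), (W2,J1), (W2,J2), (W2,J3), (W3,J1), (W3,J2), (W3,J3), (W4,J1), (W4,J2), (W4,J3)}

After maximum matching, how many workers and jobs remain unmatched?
Unmatched: 1 workers, 0 jobs

Maximum matching size: 3
Workers: 4 total, 3 matched, 1 unmatched
Jobs: 3 total, 3 matched, 0 unmatched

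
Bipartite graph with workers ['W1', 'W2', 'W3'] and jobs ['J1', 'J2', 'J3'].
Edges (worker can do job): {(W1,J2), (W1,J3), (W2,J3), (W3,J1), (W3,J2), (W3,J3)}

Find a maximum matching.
Matching: {(W1,J2), (W2,J3), (W3,J1)}

Maximum matching (size 3):
  W1 → J2
  W2 → J3
  W3 → J1

Each worker is assigned to at most one job, and each job to at most one worker.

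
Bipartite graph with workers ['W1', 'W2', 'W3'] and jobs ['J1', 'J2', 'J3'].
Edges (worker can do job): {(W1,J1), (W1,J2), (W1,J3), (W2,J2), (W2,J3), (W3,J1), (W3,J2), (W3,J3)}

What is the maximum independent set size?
Maximum independent set = 3

By König's theorem:
- Min vertex cover = Max matching = 3
- Max independent set = Total vertices - Min vertex cover
- Max independent set = 6 - 3 = 3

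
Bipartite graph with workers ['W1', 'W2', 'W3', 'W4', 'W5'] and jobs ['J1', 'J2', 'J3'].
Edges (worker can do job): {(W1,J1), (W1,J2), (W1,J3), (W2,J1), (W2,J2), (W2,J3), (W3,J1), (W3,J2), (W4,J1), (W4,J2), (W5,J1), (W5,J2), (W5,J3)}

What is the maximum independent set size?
Maximum independent set = 5

By König's theorem:
- Min vertex cover = Max matching = 3
- Max independent set = Total vertices - Min vertex cover
- Max independent set = 8 - 3 = 5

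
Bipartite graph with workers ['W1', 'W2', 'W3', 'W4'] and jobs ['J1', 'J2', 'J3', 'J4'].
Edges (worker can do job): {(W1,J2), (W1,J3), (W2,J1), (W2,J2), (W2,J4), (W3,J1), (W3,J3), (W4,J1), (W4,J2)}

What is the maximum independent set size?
Maximum independent set = 4

By König's theorem:
- Min vertex cover = Max matching = 4
- Max independent set = Total vertices - Min vertex cover
- Max independent set = 8 - 4 = 4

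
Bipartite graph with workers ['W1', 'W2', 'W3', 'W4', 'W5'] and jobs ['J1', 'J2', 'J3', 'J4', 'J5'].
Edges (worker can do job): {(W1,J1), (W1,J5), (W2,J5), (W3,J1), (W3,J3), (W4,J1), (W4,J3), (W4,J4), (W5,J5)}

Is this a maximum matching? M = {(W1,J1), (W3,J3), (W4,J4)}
No, size 3 is not maximum

Proposed matching has size 3.
Maximum matching size for this graph: 4.

This is NOT maximum - can be improved to size 4.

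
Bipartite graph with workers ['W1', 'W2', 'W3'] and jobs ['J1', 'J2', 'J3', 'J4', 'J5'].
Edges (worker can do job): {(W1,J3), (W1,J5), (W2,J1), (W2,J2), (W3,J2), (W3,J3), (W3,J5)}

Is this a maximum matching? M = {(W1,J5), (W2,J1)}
No, size 2 is not maximum

Proposed matching has size 2.
Maximum matching size for this graph: 3.

This is NOT maximum - can be improved to size 3.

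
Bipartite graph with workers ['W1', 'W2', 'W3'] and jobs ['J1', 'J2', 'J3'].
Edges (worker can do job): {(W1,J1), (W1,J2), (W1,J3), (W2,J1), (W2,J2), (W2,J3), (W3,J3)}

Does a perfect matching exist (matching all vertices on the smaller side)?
Yes, perfect matching exists (size 3)

Perfect matching: {(W1,J2), (W2,J1), (W3,J3)}
All 3 vertices on the smaller side are matched.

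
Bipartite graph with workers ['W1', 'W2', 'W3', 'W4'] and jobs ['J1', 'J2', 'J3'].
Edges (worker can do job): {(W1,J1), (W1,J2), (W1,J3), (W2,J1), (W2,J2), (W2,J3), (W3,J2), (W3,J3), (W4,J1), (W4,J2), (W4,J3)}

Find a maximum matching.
Matching: {(W1,J2), (W3,J3), (W4,J1)}

Maximum matching (size 3):
  W1 → J2
  W3 → J3
  W4 → J1

Each worker is assigned to at most one job, and each job to at most one worker.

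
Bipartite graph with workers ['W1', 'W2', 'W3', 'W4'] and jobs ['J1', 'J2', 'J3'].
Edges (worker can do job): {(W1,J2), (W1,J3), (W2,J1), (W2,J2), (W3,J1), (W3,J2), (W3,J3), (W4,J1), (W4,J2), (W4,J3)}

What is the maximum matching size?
Maximum matching size = 3

Maximum matching: {(W1,J2), (W3,J3), (W4,J1)}
Size: 3

This assigns 3 workers to 3 distinct jobs.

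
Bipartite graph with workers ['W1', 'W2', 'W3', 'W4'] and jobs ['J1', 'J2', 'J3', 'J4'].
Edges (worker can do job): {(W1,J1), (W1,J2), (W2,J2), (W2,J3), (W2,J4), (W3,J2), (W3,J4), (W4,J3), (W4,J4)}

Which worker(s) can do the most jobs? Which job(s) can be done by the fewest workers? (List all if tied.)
Most versatile: W2 (3 jobs); Least covered: J1 (1 workers)

Worker degrees (jobs they can do): W1:2, W2:3, W3:2, W4:2
Job degrees (workers who can do it): J1:1, J2:3, J3:2, J4:3

Maximum worker degree is 3, achieved by: W2
Minimum job degree is 1, achieved by: J1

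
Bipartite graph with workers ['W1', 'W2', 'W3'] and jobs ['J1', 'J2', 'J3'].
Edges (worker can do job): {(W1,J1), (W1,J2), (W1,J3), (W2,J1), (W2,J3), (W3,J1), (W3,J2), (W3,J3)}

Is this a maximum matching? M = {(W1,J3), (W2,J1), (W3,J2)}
Yes, size 3 is maximum

Proposed matching has size 3.
Maximum matching size for this graph: 3.

This is a maximum matching.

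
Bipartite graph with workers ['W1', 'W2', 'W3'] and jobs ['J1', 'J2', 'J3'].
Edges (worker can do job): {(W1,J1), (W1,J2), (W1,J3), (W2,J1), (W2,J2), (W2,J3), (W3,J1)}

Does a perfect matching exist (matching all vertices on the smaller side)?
Yes, perfect matching exists (size 3)

Perfect matching: {(W1,J3), (W2,J2), (W3,J1)}
All 3 vertices on the smaller side are matched.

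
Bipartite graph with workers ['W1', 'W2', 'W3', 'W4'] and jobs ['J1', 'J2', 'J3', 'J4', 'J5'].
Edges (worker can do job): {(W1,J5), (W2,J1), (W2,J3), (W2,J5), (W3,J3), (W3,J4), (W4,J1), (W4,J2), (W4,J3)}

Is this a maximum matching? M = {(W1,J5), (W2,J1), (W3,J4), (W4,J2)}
Yes, size 4 is maximum

Proposed matching has size 4.
Maximum matching size for this graph: 4.

This is a maximum matching.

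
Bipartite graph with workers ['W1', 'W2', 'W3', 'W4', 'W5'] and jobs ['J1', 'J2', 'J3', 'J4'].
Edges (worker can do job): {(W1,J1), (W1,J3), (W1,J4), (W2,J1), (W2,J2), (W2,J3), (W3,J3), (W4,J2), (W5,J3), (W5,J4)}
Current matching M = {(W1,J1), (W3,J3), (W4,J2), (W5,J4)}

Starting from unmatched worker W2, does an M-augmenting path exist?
No augmenting path from W2

Alternating search from W2 reaches jobs: {J1, J2, J3, J4}.
Every reachable job is already matched in M, and following those matched edges back to workers exposes no further unvisited jobs.
No M-augmenting path from W2 exists.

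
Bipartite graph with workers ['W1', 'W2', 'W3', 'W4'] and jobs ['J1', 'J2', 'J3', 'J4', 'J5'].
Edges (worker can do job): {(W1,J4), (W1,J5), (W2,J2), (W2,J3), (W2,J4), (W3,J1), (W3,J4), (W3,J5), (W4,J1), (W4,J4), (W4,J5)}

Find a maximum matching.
Matching: {(W1,J5), (W2,J2), (W3,J4), (W4,J1)}

Maximum matching (size 4):
  W1 → J5
  W2 → J2
  W3 → J4
  W4 → J1

Each worker is assigned to at most one job, and each job to at most one worker.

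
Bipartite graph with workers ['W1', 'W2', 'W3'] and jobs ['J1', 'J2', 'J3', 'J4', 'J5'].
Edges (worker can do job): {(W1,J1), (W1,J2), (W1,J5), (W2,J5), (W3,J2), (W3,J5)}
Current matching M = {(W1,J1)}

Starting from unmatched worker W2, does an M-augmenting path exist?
Yes: W2 → J5

An M-augmenting path alternates non-matching / matching edges, starting and ending at unmatched vertices.
Path: W2 → J5
(J5 is unmatched in M, so the path is augmenting.)
Flipping edges along this path would increase |M| from 1 to 2.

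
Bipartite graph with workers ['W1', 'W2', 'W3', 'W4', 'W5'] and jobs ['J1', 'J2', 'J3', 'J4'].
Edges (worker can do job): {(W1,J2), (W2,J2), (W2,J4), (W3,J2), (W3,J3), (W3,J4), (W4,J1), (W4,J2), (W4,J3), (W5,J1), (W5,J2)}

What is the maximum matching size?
Maximum matching size = 4

Maximum matching: {(W2,J4), (W3,J3), (W4,J1), (W5,J2)}
Size: 4

This assigns 4 workers to 4 distinct jobs.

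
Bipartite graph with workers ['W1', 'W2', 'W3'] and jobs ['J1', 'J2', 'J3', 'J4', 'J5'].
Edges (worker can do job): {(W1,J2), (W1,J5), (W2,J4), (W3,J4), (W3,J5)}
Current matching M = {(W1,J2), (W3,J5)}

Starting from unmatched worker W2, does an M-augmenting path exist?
Yes: W2 → J4

An M-augmenting path alternates non-matching / matching edges, starting and ending at unmatched vertices.
Path: W2 → J4
(J4 is unmatched in M, so the path is augmenting.)
Flipping edges along this path would increase |M| from 2 to 3.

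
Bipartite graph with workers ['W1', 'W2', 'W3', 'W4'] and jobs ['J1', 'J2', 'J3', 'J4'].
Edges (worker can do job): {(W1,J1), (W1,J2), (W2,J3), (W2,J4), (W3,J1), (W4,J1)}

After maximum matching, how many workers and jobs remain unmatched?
Unmatched: 1 workers, 1 jobs

Maximum matching size: 3
Workers: 4 total, 3 matched, 1 unmatched
Jobs: 4 total, 3 matched, 1 unmatched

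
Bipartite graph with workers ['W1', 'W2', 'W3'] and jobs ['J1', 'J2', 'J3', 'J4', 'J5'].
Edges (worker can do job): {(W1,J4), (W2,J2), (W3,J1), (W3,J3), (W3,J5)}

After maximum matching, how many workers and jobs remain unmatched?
Unmatched: 0 workers, 2 jobs

Maximum matching size: 3
Workers: 3 total, 3 matched, 0 unmatched
Jobs: 5 total, 3 matched, 2 unmatched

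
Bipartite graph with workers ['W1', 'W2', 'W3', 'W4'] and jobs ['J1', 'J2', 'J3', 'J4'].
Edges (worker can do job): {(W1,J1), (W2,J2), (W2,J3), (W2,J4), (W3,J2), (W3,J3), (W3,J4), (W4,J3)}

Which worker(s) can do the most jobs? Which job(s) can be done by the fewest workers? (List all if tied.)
Most versatile: W2, W3 (3 jobs); Least covered: J1 (1 workers)

Worker degrees (jobs they can do): W1:1, W2:3, W3:3, W4:1
Job degrees (workers who can do it): J1:1, J2:2, J3:3, J4:2

Maximum worker degree is 3, achieved by: W2, W3
Minimum job degree is 1, achieved by: J1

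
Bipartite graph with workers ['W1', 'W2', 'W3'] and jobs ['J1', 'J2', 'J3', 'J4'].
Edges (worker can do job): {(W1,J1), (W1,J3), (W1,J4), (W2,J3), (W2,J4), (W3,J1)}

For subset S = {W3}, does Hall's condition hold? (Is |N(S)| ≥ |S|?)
Yes: |N(S)| = 1, |S| = 1

Subset S = {W3}
Neighbors N(S) = {J1}

|N(S)| = 1, |S| = 1
Hall's condition: |N(S)| ≥ |S| is satisfied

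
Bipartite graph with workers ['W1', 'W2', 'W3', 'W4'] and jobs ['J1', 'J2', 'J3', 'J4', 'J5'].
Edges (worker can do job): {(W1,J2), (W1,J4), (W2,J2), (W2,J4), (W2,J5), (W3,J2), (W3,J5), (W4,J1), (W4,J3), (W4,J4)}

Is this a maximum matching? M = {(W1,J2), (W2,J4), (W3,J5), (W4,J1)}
Yes, size 4 is maximum

Proposed matching has size 4.
Maximum matching size for this graph: 4.

This is a maximum matching.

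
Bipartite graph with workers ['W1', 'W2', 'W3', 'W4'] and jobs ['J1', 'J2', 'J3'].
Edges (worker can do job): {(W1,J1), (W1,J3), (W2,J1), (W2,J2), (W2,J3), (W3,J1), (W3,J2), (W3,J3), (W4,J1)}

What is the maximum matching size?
Maximum matching size = 3

Maximum matching: {(W2,J2), (W3,J3), (W4,J1)}
Size: 3

This assigns 3 workers to 3 distinct jobs.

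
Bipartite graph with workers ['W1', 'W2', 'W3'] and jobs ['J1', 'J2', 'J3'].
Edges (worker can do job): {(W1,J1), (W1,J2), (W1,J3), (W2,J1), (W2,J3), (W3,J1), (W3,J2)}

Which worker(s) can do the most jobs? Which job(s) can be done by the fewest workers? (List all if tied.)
Most versatile: W1 (3 jobs); Least covered: J2, J3 (2 workers)

Worker degrees (jobs they can do): W1:3, W2:2, W3:2
Job degrees (workers who can do it): J1:3, J2:2, J3:2

Maximum worker degree is 3, achieved by: W1
Minimum job degree is 2, achieved by: J2, J3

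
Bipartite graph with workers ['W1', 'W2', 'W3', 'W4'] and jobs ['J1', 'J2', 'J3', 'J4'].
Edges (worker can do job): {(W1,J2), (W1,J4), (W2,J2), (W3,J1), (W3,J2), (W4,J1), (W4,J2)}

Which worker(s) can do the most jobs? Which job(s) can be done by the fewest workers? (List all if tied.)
Most versatile: W1, W3, W4 (2 jobs); Least covered: J3 (0 workers)

Worker degrees (jobs they can do): W1:2, W2:1, W3:2, W4:2
Job degrees (workers who can do it): J1:2, J2:4, J3:0, J4:1

Maximum worker degree is 2, achieved by: W1, W3, W4
Minimum job degree is 0, achieved by: J3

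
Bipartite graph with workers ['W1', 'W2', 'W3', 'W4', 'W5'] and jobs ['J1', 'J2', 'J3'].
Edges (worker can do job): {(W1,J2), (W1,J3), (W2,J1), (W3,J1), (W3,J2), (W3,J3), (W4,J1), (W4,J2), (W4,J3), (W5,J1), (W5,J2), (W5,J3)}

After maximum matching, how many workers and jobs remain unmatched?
Unmatched: 2 workers, 0 jobs

Maximum matching size: 3
Workers: 5 total, 3 matched, 2 unmatched
Jobs: 3 total, 3 matched, 0 unmatched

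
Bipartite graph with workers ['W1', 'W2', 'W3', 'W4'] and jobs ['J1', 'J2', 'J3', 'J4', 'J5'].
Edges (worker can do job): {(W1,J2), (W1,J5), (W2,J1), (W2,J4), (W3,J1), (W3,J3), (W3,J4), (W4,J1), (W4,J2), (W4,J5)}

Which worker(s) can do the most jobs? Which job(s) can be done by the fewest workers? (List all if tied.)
Most versatile: W3, W4 (3 jobs); Least covered: J3 (1 workers)

Worker degrees (jobs they can do): W1:2, W2:2, W3:3, W4:3
Job degrees (workers who can do it): J1:3, J2:2, J3:1, J4:2, J5:2

Maximum worker degree is 3, achieved by: W3, W4
Minimum job degree is 1, achieved by: J3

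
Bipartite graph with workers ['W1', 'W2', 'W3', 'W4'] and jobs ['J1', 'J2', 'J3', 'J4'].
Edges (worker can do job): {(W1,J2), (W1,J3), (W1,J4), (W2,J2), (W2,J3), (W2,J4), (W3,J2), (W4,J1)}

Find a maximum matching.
Matching: {(W1,J3), (W2,J4), (W3,J2), (W4,J1)}

Maximum matching (size 4):
  W1 → J3
  W2 → J4
  W3 → J2
  W4 → J1

Each worker is assigned to at most one job, and each job to at most one worker.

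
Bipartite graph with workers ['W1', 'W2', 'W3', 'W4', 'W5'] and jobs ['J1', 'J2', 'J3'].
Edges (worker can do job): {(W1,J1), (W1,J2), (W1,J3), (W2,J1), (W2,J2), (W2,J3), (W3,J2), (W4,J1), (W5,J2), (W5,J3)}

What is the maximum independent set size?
Maximum independent set = 5

By König's theorem:
- Min vertex cover = Max matching = 3
- Max independent set = Total vertices - Min vertex cover
- Max independent set = 8 - 3 = 5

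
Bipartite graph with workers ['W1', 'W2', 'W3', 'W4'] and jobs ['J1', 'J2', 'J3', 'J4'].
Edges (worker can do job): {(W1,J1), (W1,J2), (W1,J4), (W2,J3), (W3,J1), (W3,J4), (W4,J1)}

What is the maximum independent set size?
Maximum independent set = 4

By König's theorem:
- Min vertex cover = Max matching = 4
- Max independent set = Total vertices - Min vertex cover
- Max independent set = 8 - 4 = 4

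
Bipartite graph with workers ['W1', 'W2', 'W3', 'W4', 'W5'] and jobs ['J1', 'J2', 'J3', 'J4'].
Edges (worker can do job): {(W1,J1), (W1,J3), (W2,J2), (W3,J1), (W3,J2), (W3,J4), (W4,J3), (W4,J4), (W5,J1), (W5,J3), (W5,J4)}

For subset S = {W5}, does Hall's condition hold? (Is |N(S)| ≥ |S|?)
Yes: |N(S)| = 3, |S| = 1

Subset S = {W5}
Neighbors N(S) = {J1, J3, J4}

|N(S)| = 3, |S| = 1
Hall's condition: |N(S)| ≥ |S| is satisfied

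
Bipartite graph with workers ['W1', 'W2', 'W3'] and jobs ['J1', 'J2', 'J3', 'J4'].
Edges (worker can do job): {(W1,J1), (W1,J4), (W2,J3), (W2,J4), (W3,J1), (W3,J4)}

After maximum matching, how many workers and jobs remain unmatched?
Unmatched: 0 workers, 1 jobs

Maximum matching size: 3
Workers: 3 total, 3 matched, 0 unmatched
Jobs: 4 total, 3 matched, 1 unmatched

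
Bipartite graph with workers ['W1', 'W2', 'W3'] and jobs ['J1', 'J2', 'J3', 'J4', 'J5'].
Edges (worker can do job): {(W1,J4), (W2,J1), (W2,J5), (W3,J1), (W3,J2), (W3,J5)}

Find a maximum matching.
Matching: {(W1,J4), (W2,J1), (W3,J5)}

Maximum matching (size 3):
  W1 → J4
  W2 → J1
  W3 → J5

Each worker is assigned to at most one job, and each job to at most one worker.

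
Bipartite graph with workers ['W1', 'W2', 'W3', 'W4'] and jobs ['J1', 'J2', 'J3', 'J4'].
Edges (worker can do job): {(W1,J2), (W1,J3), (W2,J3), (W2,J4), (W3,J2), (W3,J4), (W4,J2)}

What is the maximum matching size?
Maximum matching size = 3

Maximum matching: {(W1,J3), (W3,J4), (W4,J2)}
Size: 3

This assigns 3 workers to 3 distinct jobs.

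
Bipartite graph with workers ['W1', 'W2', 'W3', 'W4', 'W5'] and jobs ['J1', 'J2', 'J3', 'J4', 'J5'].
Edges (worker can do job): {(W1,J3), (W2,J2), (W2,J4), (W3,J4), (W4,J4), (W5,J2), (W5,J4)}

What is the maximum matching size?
Maximum matching size = 3

Maximum matching: {(W1,J3), (W3,J4), (W5,J2)}
Size: 3

This assigns 3 workers to 3 distinct jobs.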